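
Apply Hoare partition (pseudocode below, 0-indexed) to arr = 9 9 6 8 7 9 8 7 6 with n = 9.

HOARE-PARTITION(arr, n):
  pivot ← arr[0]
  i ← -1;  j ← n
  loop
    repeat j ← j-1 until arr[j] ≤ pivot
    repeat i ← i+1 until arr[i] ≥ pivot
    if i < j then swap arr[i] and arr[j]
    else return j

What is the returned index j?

pivot=9
j stops at 8 (6), i stops at 0 (9); swap ⇒ 6 9 6 8 7 9 8 7 9
j stops at 7 (7), i stops at 1 (9); swap ⇒ 6 7 6 8 7 9 8 9 9
j stops at 6 (8), i stops at 5 (9); swap ⇒ 6 7 6 8 7 8 9 9 9
j stops at 5, i stops at 6; i≥j ⇒ return 5. arr=6 7 6 8 7 8 9 9 9

5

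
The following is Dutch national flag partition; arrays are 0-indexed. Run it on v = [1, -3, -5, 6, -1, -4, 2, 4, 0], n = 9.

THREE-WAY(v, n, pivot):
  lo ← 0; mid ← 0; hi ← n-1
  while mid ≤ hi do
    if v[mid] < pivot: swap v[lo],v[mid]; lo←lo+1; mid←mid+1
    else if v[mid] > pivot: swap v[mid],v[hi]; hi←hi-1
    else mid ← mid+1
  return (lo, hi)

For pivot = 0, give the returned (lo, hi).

lo=0 mid=0 hi=8
1>0: swap(0,8), hi=7 ⇒ [0, -3, -5, 6, -1, -4, 2, 4, 1]
0=0: mid=1
-3<0: swap(0,1), lo=1 mid=2 ⇒ [-3, 0, -5, 6, -1, -4, 2, 4, 1]
-5<0: swap(1,2), lo=2 mid=3 ⇒ [-3, -5, 0, 6, -1, -4, 2, 4, 1]
6>0: swap(3,7), hi=6 ⇒ [-3, -5, 0, 4, -1, -4, 2, 6, 1]
4>0: swap(3,6), hi=5 ⇒ [-3, -5, 0, 2, -1, -4, 4, 6, 1]
2>0: swap(3,5), hi=4 ⇒ [-3, -5, 0, -4, -1, 2, 4, 6, 1]
-4<0: swap(2,3), lo=3 mid=4 ⇒ [-3, -5, -4, 0, -1, 2, 4, 6, 1]
-1<0: swap(3,4), lo=4 mid=5 ⇒ [-3, -5, -4, -1, 0, 2, 4, 6, 1]
done. lo=4 hi=4; v=[-3, -5, -4, -1, 0, 2, 4, 6, 1]

(4, 4)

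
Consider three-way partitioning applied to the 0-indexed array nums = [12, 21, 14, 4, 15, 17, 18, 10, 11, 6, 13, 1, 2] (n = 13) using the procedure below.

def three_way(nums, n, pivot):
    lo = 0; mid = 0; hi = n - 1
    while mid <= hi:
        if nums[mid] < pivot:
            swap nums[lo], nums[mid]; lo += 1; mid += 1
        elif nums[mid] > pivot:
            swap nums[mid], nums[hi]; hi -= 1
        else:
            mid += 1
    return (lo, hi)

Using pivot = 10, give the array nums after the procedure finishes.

[2, 1, 6, 4, 10, 18, 17, 11, 15, 13, 14, 21, 12]

pivot = 10; lo=0, mid=0, hi=12
nums[mid]=12>10: swap nums[0],nums[12]; hi=11 → [2, 21, 14, 4, 15, 17, 18, 10, 11, 6, 13, 1, 12]
nums[mid]=2<10: swap nums[0],nums[0]; lo=1,mid=1 → [2, 21, 14, 4, 15, 17, 18, 10, 11, 6, 13, 1, 12]
nums[mid]=21>10: swap nums[1],nums[11]; hi=10 → [2, 1, 14, 4, 15, 17, 18, 10, 11, 6, 13, 21, 12]
nums[mid]=1<10: swap nums[1],nums[1]; lo=2,mid=2 → [2, 1, 14, 4, 15, 17, 18, 10, 11, 6, 13, 21, 12]
nums[mid]=14>10: swap nums[2],nums[10]; hi=9 → [2, 1, 13, 4, 15, 17, 18, 10, 11, 6, 14, 21, 12]
nums[mid]=13>10: swap nums[2],nums[9]; hi=8 → [2, 1, 6, 4, 15, 17, 18, 10, 11, 13, 14, 21, 12]
nums[mid]=6<10: swap nums[2],nums[2]; lo=3,mid=3 → [2, 1, 6, 4, 15, 17, 18, 10, 11, 13, 14, 21, 12]
nums[mid]=4<10: swap nums[3],nums[3]; lo=4,mid=4 → [2, 1, 6, 4, 15, 17, 18, 10, 11, 13, 14, 21, 12]
nums[mid]=15>10: swap nums[4],nums[8]; hi=7 → [2, 1, 6, 4, 11, 17, 18, 10, 15, 13, 14, 21, 12]
nums[mid]=11>10: swap nums[4],nums[7]; hi=6 → [2, 1, 6, 4, 10, 17, 18, 11, 15, 13, 14, 21, 12]
nums[mid]=10=10: mid=5
nums[mid]=17>10: swap nums[5],nums[6]; hi=5 → [2, 1, 6, 4, 10, 18, 17, 11, 15, 13, 14, 21, 12]
nums[mid]=18>10: swap nums[5],nums[5]; hi=4 → [2, 1, 6, 4, 10, 18, 17, 11, 15, 13, 14, 21, 12]
end: lo=4, hi=4; nums = [2, 1, 6, 4, 10, 18, 17, 11, 15, 13, 14, 21, 12]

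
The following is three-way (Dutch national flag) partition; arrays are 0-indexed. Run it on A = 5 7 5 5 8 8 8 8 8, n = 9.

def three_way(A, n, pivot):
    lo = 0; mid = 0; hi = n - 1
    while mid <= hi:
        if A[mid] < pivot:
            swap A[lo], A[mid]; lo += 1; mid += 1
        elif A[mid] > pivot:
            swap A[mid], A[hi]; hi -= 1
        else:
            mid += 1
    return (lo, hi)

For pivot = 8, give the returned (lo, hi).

pivot = 8; lo=0, mid=0, hi=8
A[mid]=5<8: swap A[0],A[0]; lo=1,mid=1 → 5 7 5 5 8 8 8 8 8
A[mid]=7<8: swap A[1],A[1]; lo=2,mid=2 → 5 7 5 5 8 8 8 8 8
A[mid]=5<8: swap A[2],A[2]; lo=3,mid=3 → 5 7 5 5 8 8 8 8 8
A[mid]=5<8: swap A[3],A[3]; lo=4,mid=4 → 5 7 5 5 8 8 8 8 8
A[mid]=8=8: mid=5
A[mid]=8=8: mid=6
A[mid]=8=8: mid=7
A[mid]=8=8: mid=8
A[mid]=8=8: mid=9
end: lo=4, hi=8; A = 5 7 5 5 8 8 8 8 8

(4, 8)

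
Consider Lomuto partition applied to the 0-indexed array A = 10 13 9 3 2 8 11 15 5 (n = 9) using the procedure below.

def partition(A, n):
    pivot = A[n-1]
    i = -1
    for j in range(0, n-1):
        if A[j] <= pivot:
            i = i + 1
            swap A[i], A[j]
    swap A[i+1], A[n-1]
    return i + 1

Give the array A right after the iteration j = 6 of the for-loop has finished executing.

pivot = A[8] = 5; i = -1
j=0: A[0]=10 > 5 → no swap
j=1: A[1]=13 > 5 → no swap
j=2: A[2]=9 > 5 → no swap
j=3: A[3]=3 ≤ 5 → i=0, swap A[0],A[3] → 3 13 9 10 2 8 11 15 5
j=4: A[4]=2 ≤ 5 → i=1, swap A[1],A[4] → 3 2 9 10 13 8 11 15 5
j=5: A[5]=8 > 5 → no swap
j=6: A[6]=11 > 5 → no swap
(after j=6) A = 3 2 9 10 13 8 11 15 5

3 2 9 10 13 8 11 15 5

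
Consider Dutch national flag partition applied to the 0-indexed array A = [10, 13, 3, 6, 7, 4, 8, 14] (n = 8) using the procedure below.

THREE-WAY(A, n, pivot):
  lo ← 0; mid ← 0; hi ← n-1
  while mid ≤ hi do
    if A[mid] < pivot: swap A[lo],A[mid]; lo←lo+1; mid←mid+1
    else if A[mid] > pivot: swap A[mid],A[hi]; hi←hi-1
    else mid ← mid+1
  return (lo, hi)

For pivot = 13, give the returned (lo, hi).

(6, 6)

pivot = 13; lo=0, mid=0, hi=7
A[mid]=10<13: swap A[0],A[0]; lo=1,mid=1 → [10, 13, 3, 6, 7, 4, 8, 14]
A[mid]=13=13: mid=2
A[mid]=3<13: swap A[1],A[2]; lo=2,mid=3 → [10, 3, 13, 6, 7, 4, 8, 14]
A[mid]=6<13: swap A[2],A[3]; lo=3,mid=4 → [10, 3, 6, 13, 7, 4, 8, 14]
A[mid]=7<13: swap A[3],A[4]; lo=4,mid=5 → [10, 3, 6, 7, 13, 4, 8, 14]
A[mid]=4<13: swap A[4],A[5]; lo=5,mid=6 → [10, 3, 6, 7, 4, 13, 8, 14]
A[mid]=8<13: swap A[5],A[6]; lo=6,mid=7 → [10, 3, 6, 7, 4, 8, 13, 14]
A[mid]=14>13: swap A[7],A[7]; hi=6 → [10, 3, 6, 7, 4, 8, 13, 14]
end: lo=6, hi=6; A = [10, 3, 6, 7, 4, 8, 13, 14]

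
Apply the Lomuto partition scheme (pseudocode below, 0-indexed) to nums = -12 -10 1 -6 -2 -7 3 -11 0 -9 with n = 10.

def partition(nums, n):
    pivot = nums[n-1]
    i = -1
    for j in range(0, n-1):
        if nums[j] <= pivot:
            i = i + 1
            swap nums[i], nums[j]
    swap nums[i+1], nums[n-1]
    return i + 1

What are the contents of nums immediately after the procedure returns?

pivot = nums[9] = -9; i = -1
j=0: nums[0]=-12 ≤ -9 → i=0, swap nums[0],nums[0] (no change) → -12 -10 1 -6 -2 -7 3 -11 0 -9
j=1: nums[1]=-10 ≤ -9 → i=1, swap nums[1],nums[1] (no change) → -12 -10 1 -6 -2 -7 3 -11 0 -9
j=2: nums[2]=1 > -9 → no swap
j=3: nums[3]=-6 > -9 → no swap
j=4: nums[4]=-2 > -9 → no swap
j=5: nums[5]=-7 > -9 → no swap
j=6: nums[6]=3 > -9 → no swap
j=7: nums[7]=-11 ≤ -9 → i=2, swap nums[2],nums[7] → -12 -10 -11 -6 -2 -7 3 1 0 -9
j=8: nums[8]=0 > -9 → no swap
final swap nums[3],nums[9] → -12 -10 -11 -9 -2 -7 3 1 0 -6; return 3

-12 -10 -11 -9 -2 -7 3 1 0 -6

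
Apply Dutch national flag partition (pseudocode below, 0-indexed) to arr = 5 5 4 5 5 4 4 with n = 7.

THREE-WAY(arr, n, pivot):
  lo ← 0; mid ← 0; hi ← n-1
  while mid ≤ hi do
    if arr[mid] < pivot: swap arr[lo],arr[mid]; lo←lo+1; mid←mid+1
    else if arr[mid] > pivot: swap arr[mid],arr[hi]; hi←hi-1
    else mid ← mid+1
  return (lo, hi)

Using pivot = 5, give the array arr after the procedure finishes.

lo=0 mid=0 hi=6
5=5: mid=1
5=5: mid=2
4<5: swap(0,2), lo=1 mid=3 ⇒ 4 5 5 5 5 4 4
5=5: mid=4
5=5: mid=5
4<5: swap(1,5), lo=2 mid=6 ⇒ 4 4 5 5 5 5 4
4<5: swap(2,6), lo=3 mid=7 ⇒ 4 4 4 5 5 5 5
done. lo=3 hi=6; arr=4 4 4 5 5 5 5

4 4 4 5 5 5 5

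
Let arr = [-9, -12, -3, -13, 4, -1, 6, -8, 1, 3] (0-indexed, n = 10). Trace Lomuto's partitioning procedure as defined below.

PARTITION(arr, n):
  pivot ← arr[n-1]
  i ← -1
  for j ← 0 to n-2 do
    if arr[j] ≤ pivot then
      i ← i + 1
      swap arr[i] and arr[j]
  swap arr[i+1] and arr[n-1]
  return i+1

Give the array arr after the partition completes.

[-9, -12, -3, -13, -1, -8, 1, 3, 6, 4]

pivot = arr[9] = 3; i = -1
j=0: arr[0]=-9 ≤ 3 → i=0, swap arr[0],arr[0] (no change) → [-9, -12, -3, -13, 4, -1, 6, -8, 1, 3]
j=1: arr[1]=-12 ≤ 3 → i=1, swap arr[1],arr[1] (no change) → [-9, -12, -3, -13, 4, -1, 6, -8, 1, 3]
j=2: arr[2]=-3 ≤ 3 → i=2, swap arr[2],arr[2] (no change) → [-9, -12, -3, -13, 4, -1, 6, -8, 1, 3]
j=3: arr[3]=-13 ≤ 3 → i=3, swap arr[3],arr[3] (no change) → [-9, -12, -3, -13, 4, -1, 6, -8, 1, 3]
j=4: arr[4]=4 > 3 → no swap
j=5: arr[5]=-1 ≤ 3 → i=4, swap arr[4],arr[5] → [-9, -12, -3, -13, -1, 4, 6, -8, 1, 3]
j=6: arr[6]=6 > 3 → no swap
j=7: arr[7]=-8 ≤ 3 → i=5, swap arr[5],arr[7] → [-9, -12, -3, -13, -1, -8, 6, 4, 1, 3]
j=8: arr[8]=1 ≤ 3 → i=6, swap arr[6],arr[8] → [-9, -12, -3, -13, -1, -8, 1, 4, 6, 3]
final swap arr[7],arr[9] → [-9, -12, -3, -13, -1, -8, 1, 3, 6, 4]; return 7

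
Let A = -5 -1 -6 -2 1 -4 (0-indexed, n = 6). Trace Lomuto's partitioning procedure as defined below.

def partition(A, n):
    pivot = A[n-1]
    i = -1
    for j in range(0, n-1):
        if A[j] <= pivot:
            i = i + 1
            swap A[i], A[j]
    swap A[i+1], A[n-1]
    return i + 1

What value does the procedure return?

2

pivot = A[5] = -4; i = -1
j=0: A[0]=-5 ≤ -4 → i=0, swap A[0],A[0] (no change) → -5 -1 -6 -2 1 -4
j=1: A[1]=-1 > -4 → no swap
j=2: A[2]=-6 ≤ -4 → i=1, swap A[1],A[2] → -5 -6 -1 -2 1 -4
j=3: A[3]=-2 > -4 → no swap
j=4: A[4]=1 > -4 → no swap
final swap A[2],A[5] → -5 -6 -4 -2 1 -1; return 2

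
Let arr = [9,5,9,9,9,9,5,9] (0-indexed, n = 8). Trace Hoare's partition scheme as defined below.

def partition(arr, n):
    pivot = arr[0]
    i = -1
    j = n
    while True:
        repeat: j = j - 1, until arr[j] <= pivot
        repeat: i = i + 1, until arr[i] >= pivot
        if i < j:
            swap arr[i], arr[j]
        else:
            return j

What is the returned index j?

4

pivot=9
j stops at 7 (9), i stops at 0 (9); swap ⇒ [9,5,9,9,9,9,5,9]
j stops at 6 (5), i stops at 2 (9); swap ⇒ [9,5,5,9,9,9,9,9]
j stops at 5 (9), i stops at 3 (9); swap ⇒ [9,5,5,9,9,9,9,9]
j stops at 4, i stops at 4; i≥j ⇒ return 4. arr=[9,5,5,9,9,9,9,9]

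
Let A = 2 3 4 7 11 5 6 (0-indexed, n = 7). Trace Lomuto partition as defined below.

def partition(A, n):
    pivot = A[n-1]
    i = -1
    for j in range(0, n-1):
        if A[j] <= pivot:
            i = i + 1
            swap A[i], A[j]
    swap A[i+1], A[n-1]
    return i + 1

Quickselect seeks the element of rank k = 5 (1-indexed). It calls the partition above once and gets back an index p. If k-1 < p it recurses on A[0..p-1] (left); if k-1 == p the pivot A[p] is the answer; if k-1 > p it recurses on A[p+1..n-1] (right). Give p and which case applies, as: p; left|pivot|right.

pivot=6, i=-1
j=0: 2≤6, i=0, swap(0,0) ⇒ 2 3 4 7 11 5 6
j=1: 3≤6, i=1, swap(1,1) ⇒ 2 3 4 7 11 5 6
j=2: 4≤6, i=2, swap(2,2) ⇒ 2 3 4 7 11 5 6
j=3: 7>6, skip
j=4: 11>6, skip
j=5: 5≤6, i=3, swap(3,5) ⇒ 2 3 4 5 11 7 6
swap(4,6) ⇒ 2 3 4 5 6 7 11; return 4
p = 4; k-1 = 4 == 4 ⇒ pivot

4; pivot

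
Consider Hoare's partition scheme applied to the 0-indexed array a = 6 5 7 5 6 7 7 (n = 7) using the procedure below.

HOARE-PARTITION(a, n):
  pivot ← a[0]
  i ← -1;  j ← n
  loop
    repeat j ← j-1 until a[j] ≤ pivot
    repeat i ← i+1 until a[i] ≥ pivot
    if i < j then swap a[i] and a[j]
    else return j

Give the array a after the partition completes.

pivot=6
j stops at 4 (6), i stops at 0 (6); swap ⇒ 6 5 7 5 6 7 7
j stops at 3 (5), i stops at 2 (7); swap ⇒ 6 5 5 7 6 7 7
j stops at 2, i stops at 3; i≥j ⇒ return 2. a=6 5 5 7 6 7 7

6 5 5 7 6 7 7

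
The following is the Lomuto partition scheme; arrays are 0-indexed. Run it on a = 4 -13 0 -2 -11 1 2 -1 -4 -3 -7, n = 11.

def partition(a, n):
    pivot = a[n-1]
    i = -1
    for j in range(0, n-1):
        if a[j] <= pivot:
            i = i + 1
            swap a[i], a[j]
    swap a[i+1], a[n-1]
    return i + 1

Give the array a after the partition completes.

pivot=-7, i=-1
j=0: 4>-7, skip
j=1: -13≤-7, i=0, swap(0,1) ⇒ -13 4 0 -2 -11 1 2 -1 -4 -3 -7
j=2: 0>-7, skip
j=3: -2>-7, skip
j=4: -11≤-7, i=1, swap(1,4) ⇒ -13 -11 0 -2 4 1 2 -1 -4 -3 -7
j=5: 1>-7, skip
j=6: 2>-7, skip
j=7: -1>-7, skip
j=8: -4>-7, skip
j=9: -3>-7, skip
swap(2,10) ⇒ -13 -11 -7 -2 4 1 2 -1 -4 -3 0; return 2

-13 -11 -7 -2 4 1 2 -1 -4 -3 0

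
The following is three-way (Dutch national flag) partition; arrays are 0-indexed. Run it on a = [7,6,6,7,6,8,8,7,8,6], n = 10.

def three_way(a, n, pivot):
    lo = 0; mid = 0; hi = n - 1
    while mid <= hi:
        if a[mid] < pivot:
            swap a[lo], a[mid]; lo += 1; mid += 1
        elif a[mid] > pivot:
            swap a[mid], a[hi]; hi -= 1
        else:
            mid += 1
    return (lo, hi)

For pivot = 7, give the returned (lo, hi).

pivot = 7; lo=0, mid=0, hi=9
a[mid]=7=7: mid=1
a[mid]=6<7: swap a[0],a[1]; lo=1,mid=2 → [6,7,6,7,6,8,8,7,8,6]
a[mid]=6<7: swap a[1],a[2]; lo=2,mid=3 → [6,6,7,7,6,8,8,7,8,6]
a[mid]=7=7: mid=4
a[mid]=6<7: swap a[2],a[4]; lo=3,mid=5 → [6,6,6,7,7,8,8,7,8,6]
a[mid]=8>7: swap a[5],a[9]; hi=8 → [6,6,6,7,7,6,8,7,8,8]
a[mid]=6<7: swap a[3],a[5]; lo=4,mid=6 → [6,6,6,6,7,7,8,7,8,8]
a[mid]=8>7: swap a[6],a[8]; hi=7 → [6,6,6,6,7,7,8,7,8,8]
a[mid]=8>7: swap a[6],a[7]; hi=6 → [6,6,6,6,7,7,7,8,8,8]
a[mid]=7=7: mid=7
end: lo=4, hi=6; a = [6,6,6,6,7,7,7,8,8,8]

(4, 6)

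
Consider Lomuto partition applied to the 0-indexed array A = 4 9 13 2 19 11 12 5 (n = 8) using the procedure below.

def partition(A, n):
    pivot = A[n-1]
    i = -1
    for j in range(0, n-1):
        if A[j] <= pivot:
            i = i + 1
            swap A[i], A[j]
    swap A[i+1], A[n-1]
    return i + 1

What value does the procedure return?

pivot=5, i=-1
j=0: 4≤5, i=0, swap(0,0) ⇒ 4 9 13 2 19 11 12 5
j=1: 9>5, skip
j=2: 13>5, skip
j=3: 2≤5, i=1, swap(1,3) ⇒ 4 2 13 9 19 11 12 5
j=4: 19>5, skip
j=5: 11>5, skip
j=6: 12>5, skip
swap(2,7) ⇒ 4 2 5 9 19 11 12 13; return 2

2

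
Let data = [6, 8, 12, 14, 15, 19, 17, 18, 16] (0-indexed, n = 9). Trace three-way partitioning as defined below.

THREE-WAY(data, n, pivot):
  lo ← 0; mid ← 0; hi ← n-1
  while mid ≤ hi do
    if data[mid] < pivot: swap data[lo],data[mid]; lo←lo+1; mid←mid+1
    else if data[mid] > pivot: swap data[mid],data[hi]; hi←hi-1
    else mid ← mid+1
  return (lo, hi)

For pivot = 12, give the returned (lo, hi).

pivot = 12; lo=0, mid=0, hi=8
data[mid]=6<12: swap data[0],data[0]; lo=1,mid=1 → [6, 8, 12, 14, 15, 19, 17, 18, 16]
data[mid]=8<12: swap data[1],data[1]; lo=2,mid=2 → [6, 8, 12, 14, 15, 19, 17, 18, 16]
data[mid]=12=12: mid=3
data[mid]=14>12: swap data[3],data[8]; hi=7 → [6, 8, 12, 16, 15, 19, 17, 18, 14]
data[mid]=16>12: swap data[3],data[7]; hi=6 → [6, 8, 12, 18, 15, 19, 17, 16, 14]
data[mid]=18>12: swap data[3],data[6]; hi=5 → [6, 8, 12, 17, 15, 19, 18, 16, 14]
data[mid]=17>12: swap data[3],data[5]; hi=4 → [6, 8, 12, 19, 15, 17, 18, 16, 14]
data[mid]=19>12: swap data[3],data[4]; hi=3 → [6, 8, 12, 15, 19, 17, 18, 16, 14]
data[mid]=15>12: swap data[3],data[3]; hi=2 → [6, 8, 12, 15, 19, 17, 18, 16, 14]
end: lo=2, hi=2; data = [6, 8, 12, 15, 19, 17, 18, 16, 14]

(2, 2)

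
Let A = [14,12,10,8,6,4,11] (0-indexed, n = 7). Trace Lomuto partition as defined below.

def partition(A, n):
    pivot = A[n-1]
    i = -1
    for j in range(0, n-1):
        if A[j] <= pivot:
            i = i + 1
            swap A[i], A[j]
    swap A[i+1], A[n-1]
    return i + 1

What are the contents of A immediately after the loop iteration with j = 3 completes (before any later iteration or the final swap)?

[10,8,14,12,6,4,11]

pivot = A[6] = 11; i = -1
j=0: A[0]=14 > 11 → no swap
j=1: A[1]=12 > 11 → no swap
j=2: A[2]=10 ≤ 11 → i=0, swap A[0],A[2] → [10,12,14,8,6,4,11]
j=3: A[3]=8 ≤ 11 → i=1, swap A[1],A[3] → [10,8,14,12,6,4,11]
(after j=3) A = [10,8,14,12,6,4,11]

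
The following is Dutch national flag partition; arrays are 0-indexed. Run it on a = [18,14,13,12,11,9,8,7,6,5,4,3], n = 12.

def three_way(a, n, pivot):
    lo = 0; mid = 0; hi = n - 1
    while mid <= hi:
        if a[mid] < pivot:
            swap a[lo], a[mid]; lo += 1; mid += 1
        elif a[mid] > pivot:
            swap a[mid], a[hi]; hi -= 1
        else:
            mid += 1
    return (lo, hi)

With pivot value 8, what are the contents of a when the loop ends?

pivot = 8; lo=0, mid=0, hi=11
a[mid]=18>8: swap a[0],a[11]; hi=10 → [3,14,13,12,11,9,8,7,6,5,4,18]
a[mid]=3<8: swap a[0],a[0]; lo=1,mid=1 → [3,14,13,12,11,9,8,7,6,5,4,18]
a[mid]=14>8: swap a[1],a[10]; hi=9 → [3,4,13,12,11,9,8,7,6,5,14,18]
a[mid]=4<8: swap a[1],a[1]; lo=2,mid=2 → [3,4,13,12,11,9,8,7,6,5,14,18]
a[mid]=13>8: swap a[2],a[9]; hi=8 → [3,4,5,12,11,9,8,7,6,13,14,18]
a[mid]=5<8: swap a[2],a[2]; lo=3,mid=3 → [3,4,5,12,11,9,8,7,6,13,14,18]
a[mid]=12>8: swap a[3],a[8]; hi=7 → [3,4,5,6,11,9,8,7,12,13,14,18]
a[mid]=6<8: swap a[3],a[3]; lo=4,mid=4 → [3,4,5,6,11,9,8,7,12,13,14,18]
a[mid]=11>8: swap a[4],a[7]; hi=6 → [3,4,5,6,7,9,8,11,12,13,14,18]
a[mid]=7<8: swap a[4],a[4]; lo=5,mid=5 → [3,4,5,6,7,9,8,11,12,13,14,18]
a[mid]=9>8: swap a[5],a[6]; hi=5 → [3,4,5,6,7,8,9,11,12,13,14,18]
a[mid]=8=8: mid=6
end: lo=5, hi=5; a = [3,4,5,6,7,8,9,11,12,13,14,18]

[3,4,5,6,7,8,9,11,12,13,14,18]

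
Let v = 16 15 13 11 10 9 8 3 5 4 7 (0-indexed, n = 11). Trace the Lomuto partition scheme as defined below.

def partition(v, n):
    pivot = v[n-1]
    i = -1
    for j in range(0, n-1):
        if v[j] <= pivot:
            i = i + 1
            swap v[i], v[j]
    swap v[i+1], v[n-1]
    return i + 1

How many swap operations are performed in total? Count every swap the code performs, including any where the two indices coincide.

pivot=7, i=-1
j=0: 16>7, skip
j=1: 15>7, skip
j=2: 13>7, skip
j=3: 11>7, skip
j=4: 10>7, skip
j=5: 9>7, skip
j=6: 8>7, skip
j=7: 3≤7, i=0, swap(0,7) ⇒ 3 15 13 11 10 9 8 16 5 4 7
j=8: 5≤7, i=1, swap(1,8) ⇒ 3 5 13 11 10 9 8 16 15 4 7
j=9: 4≤7, i=2, swap(2,9) ⇒ 3 5 4 11 10 9 8 16 15 13 7
swap(3,10) ⇒ 3 5 4 7 10 9 8 16 15 13 11; return 3

4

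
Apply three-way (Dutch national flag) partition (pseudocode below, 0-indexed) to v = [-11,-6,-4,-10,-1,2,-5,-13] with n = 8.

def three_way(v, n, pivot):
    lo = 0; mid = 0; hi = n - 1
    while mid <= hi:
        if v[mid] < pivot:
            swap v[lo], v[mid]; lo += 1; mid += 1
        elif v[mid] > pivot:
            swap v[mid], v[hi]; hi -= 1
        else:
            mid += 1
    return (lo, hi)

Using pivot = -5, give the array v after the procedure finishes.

pivot = -5; lo=0, mid=0, hi=7
v[mid]=-11<-5: swap v[0],v[0]; lo=1,mid=1 → [-11,-6,-4,-10,-1,2,-5,-13]
v[mid]=-6<-5: swap v[1],v[1]; lo=2,mid=2 → [-11,-6,-4,-10,-1,2,-5,-13]
v[mid]=-4>-5: swap v[2],v[7]; hi=6 → [-11,-6,-13,-10,-1,2,-5,-4]
v[mid]=-13<-5: swap v[2],v[2]; lo=3,mid=3 → [-11,-6,-13,-10,-1,2,-5,-4]
v[mid]=-10<-5: swap v[3],v[3]; lo=4,mid=4 → [-11,-6,-13,-10,-1,2,-5,-4]
v[mid]=-1>-5: swap v[4],v[6]; hi=5 → [-11,-6,-13,-10,-5,2,-1,-4]
v[mid]=-5=-5: mid=5
v[mid]=2>-5: swap v[5],v[5]; hi=4 → [-11,-6,-13,-10,-5,2,-1,-4]
end: lo=4, hi=4; v = [-11,-6,-13,-10,-5,2,-1,-4]

[-11,-6,-13,-10,-5,2,-1,-4]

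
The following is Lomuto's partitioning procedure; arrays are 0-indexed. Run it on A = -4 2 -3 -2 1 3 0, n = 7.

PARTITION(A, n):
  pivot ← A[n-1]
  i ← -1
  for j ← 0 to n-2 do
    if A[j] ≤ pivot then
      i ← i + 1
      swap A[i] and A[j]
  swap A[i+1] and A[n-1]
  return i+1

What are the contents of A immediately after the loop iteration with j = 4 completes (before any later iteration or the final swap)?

-4 -3 -2 2 1 3 0

pivot=0, i=-1
j=0: -4≤0, i=0, swap(0,0) ⇒ -4 2 -3 -2 1 3 0
j=1: 2>0, skip
j=2: -3≤0, i=1, swap(1,2) ⇒ -4 -3 2 -2 1 3 0
j=3: -2≤0, i=2, swap(2,3) ⇒ -4 -3 -2 2 1 3 0
j=4: 1>0, skip
(after j=4) A = -4 -3 -2 2 1 3 0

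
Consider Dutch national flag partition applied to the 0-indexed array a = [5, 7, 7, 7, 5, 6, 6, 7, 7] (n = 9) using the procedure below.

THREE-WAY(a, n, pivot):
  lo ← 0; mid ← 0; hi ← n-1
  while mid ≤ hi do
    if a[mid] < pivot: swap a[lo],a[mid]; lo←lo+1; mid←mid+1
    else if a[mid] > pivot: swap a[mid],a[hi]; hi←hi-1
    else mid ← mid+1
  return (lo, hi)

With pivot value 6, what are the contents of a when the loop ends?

[5, 5, 6, 6, 7, 7, 7, 7, 7]

pivot = 6; lo=0, mid=0, hi=8
a[mid]=5<6: swap a[0],a[0]; lo=1,mid=1 → [5, 7, 7, 7, 5, 6, 6, 7, 7]
a[mid]=7>6: swap a[1],a[8]; hi=7 → [5, 7, 7, 7, 5, 6, 6, 7, 7]
a[mid]=7>6: swap a[1],a[7]; hi=6 → [5, 7, 7, 7, 5, 6, 6, 7, 7]
a[mid]=7>6: swap a[1],a[6]; hi=5 → [5, 6, 7, 7, 5, 6, 7, 7, 7]
a[mid]=6=6: mid=2
a[mid]=7>6: swap a[2],a[5]; hi=4 → [5, 6, 6, 7, 5, 7, 7, 7, 7]
a[mid]=6=6: mid=3
a[mid]=7>6: swap a[3],a[4]; hi=3 → [5, 6, 6, 5, 7, 7, 7, 7, 7]
a[mid]=5<6: swap a[1],a[3]; lo=2,mid=4 → [5, 5, 6, 6, 7, 7, 7, 7, 7]
end: lo=2, hi=3; a = [5, 5, 6, 6, 7, 7, 7, 7, 7]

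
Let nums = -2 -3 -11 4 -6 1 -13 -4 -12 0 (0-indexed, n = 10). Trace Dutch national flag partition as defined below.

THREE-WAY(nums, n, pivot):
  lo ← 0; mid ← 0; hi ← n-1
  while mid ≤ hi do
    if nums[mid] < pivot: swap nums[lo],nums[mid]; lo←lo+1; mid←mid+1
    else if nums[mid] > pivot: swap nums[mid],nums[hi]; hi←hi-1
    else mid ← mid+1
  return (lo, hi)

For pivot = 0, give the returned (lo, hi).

(7, 7)

lo=0 mid=0 hi=9
-2<0: swap(0,0), lo=1 mid=1 ⇒ -2 -3 -11 4 -6 1 -13 -4 -12 0
-3<0: swap(1,1), lo=2 mid=2 ⇒ -2 -3 -11 4 -6 1 -13 -4 -12 0
-11<0: swap(2,2), lo=3 mid=3 ⇒ -2 -3 -11 4 -6 1 -13 -4 -12 0
4>0: swap(3,9), hi=8 ⇒ -2 -3 -11 0 -6 1 -13 -4 -12 4
0=0: mid=4
-6<0: swap(3,4), lo=4 mid=5 ⇒ -2 -3 -11 -6 0 1 -13 -4 -12 4
1>0: swap(5,8), hi=7 ⇒ -2 -3 -11 -6 0 -12 -13 -4 1 4
-12<0: swap(4,5), lo=5 mid=6 ⇒ -2 -3 -11 -6 -12 0 -13 -4 1 4
-13<0: swap(5,6), lo=6 mid=7 ⇒ -2 -3 -11 -6 -12 -13 0 -4 1 4
-4<0: swap(6,7), lo=7 mid=8 ⇒ -2 -3 -11 -6 -12 -13 -4 0 1 4
done. lo=7 hi=7; nums=-2 -3 -11 -6 -12 -13 -4 0 1 4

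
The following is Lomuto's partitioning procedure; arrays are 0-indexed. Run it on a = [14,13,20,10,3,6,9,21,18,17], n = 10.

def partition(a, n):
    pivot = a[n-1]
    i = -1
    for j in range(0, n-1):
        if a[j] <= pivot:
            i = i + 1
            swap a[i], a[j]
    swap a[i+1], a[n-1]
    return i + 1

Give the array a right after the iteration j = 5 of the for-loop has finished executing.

pivot = a[9] = 17; i = -1
j=0: a[0]=14 ≤ 17 → i=0, swap a[0],a[0] (no change) → [14,13,20,10,3,6,9,21,18,17]
j=1: a[1]=13 ≤ 17 → i=1, swap a[1],a[1] (no change) → [14,13,20,10,3,6,9,21,18,17]
j=2: a[2]=20 > 17 → no swap
j=3: a[3]=10 ≤ 17 → i=2, swap a[2],a[3] → [14,13,10,20,3,6,9,21,18,17]
j=4: a[4]=3 ≤ 17 → i=3, swap a[3],a[4] → [14,13,10,3,20,6,9,21,18,17]
j=5: a[5]=6 ≤ 17 → i=4, swap a[4],a[5] → [14,13,10,3,6,20,9,21,18,17]
(after j=5) a = [14,13,10,3,6,20,9,21,18,17]

[14,13,10,3,6,20,9,21,18,17]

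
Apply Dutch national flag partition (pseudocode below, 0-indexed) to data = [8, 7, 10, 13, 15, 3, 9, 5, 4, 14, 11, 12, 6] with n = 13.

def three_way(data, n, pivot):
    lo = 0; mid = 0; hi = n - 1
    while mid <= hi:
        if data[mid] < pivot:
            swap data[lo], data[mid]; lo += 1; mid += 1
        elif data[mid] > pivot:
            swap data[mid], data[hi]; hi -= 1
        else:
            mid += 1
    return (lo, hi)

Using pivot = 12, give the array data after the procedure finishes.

[8, 7, 10, 6, 3, 9, 5, 4, 11, 12, 14, 15, 13]

lo=0 mid=0 hi=12
8<12: swap(0,0), lo=1 mid=1 ⇒ [8, 7, 10, 13, 15, 3, 9, 5, 4, 14, 11, 12, 6]
7<12: swap(1,1), lo=2 mid=2 ⇒ [8, 7, 10, 13, 15, 3, 9, 5, 4, 14, 11, 12, 6]
10<12: swap(2,2), lo=3 mid=3 ⇒ [8, 7, 10, 13, 15, 3, 9, 5, 4, 14, 11, 12, 6]
13>12: swap(3,12), hi=11 ⇒ [8, 7, 10, 6, 15, 3, 9, 5, 4, 14, 11, 12, 13]
6<12: swap(3,3), lo=4 mid=4 ⇒ [8, 7, 10, 6, 15, 3, 9, 5, 4, 14, 11, 12, 13]
15>12: swap(4,11), hi=10 ⇒ [8, 7, 10, 6, 12, 3, 9, 5, 4, 14, 11, 15, 13]
12=12: mid=5
3<12: swap(4,5), lo=5 mid=6 ⇒ [8, 7, 10, 6, 3, 12, 9, 5, 4, 14, 11, 15, 13]
9<12: swap(5,6), lo=6 mid=7 ⇒ [8, 7, 10, 6, 3, 9, 12, 5, 4, 14, 11, 15, 13]
5<12: swap(6,7), lo=7 mid=8 ⇒ [8, 7, 10, 6, 3, 9, 5, 12, 4, 14, 11, 15, 13]
4<12: swap(7,8), lo=8 mid=9 ⇒ [8, 7, 10, 6, 3, 9, 5, 4, 12, 14, 11, 15, 13]
14>12: swap(9,10), hi=9 ⇒ [8, 7, 10, 6, 3, 9, 5, 4, 12, 11, 14, 15, 13]
11<12: swap(8,9), lo=9 mid=10 ⇒ [8, 7, 10, 6, 3, 9, 5, 4, 11, 12, 14, 15, 13]
done. lo=9 hi=9; data=[8, 7, 10, 6, 3, 9, 5, 4, 11, 12, 14, 15, 13]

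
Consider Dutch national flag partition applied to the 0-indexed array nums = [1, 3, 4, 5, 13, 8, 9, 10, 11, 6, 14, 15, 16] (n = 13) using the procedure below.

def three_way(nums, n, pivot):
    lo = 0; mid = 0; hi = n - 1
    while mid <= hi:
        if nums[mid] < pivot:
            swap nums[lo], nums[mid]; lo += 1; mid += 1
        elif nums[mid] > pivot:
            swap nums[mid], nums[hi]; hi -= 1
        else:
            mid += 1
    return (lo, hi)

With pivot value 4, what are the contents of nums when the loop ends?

[1, 3, 4, 13, 8, 9, 10, 11, 6, 14, 15, 16, 5]

pivot = 4; lo=0, mid=0, hi=12
nums[mid]=1<4: swap nums[0],nums[0]; lo=1,mid=1 → [1, 3, 4, 5, 13, 8, 9, 10, 11, 6, 14, 15, 16]
nums[mid]=3<4: swap nums[1],nums[1]; lo=2,mid=2 → [1, 3, 4, 5, 13, 8, 9, 10, 11, 6, 14, 15, 16]
nums[mid]=4=4: mid=3
nums[mid]=5>4: swap nums[3],nums[12]; hi=11 → [1, 3, 4, 16, 13, 8, 9, 10, 11, 6, 14, 15, 5]
nums[mid]=16>4: swap nums[3],nums[11]; hi=10 → [1, 3, 4, 15, 13, 8, 9, 10, 11, 6, 14, 16, 5]
nums[mid]=15>4: swap nums[3],nums[10]; hi=9 → [1, 3, 4, 14, 13, 8, 9, 10, 11, 6, 15, 16, 5]
nums[mid]=14>4: swap nums[3],nums[9]; hi=8 → [1, 3, 4, 6, 13, 8, 9, 10, 11, 14, 15, 16, 5]
nums[mid]=6>4: swap nums[3],nums[8]; hi=7 → [1, 3, 4, 11, 13, 8, 9, 10, 6, 14, 15, 16, 5]
nums[mid]=11>4: swap nums[3],nums[7]; hi=6 → [1, 3, 4, 10, 13, 8, 9, 11, 6, 14, 15, 16, 5]
nums[mid]=10>4: swap nums[3],nums[6]; hi=5 → [1, 3, 4, 9, 13, 8, 10, 11, 6, 14, 15, 16, 5]
nums[mid]=9>4: swap nums[3],nums[5]; hi=4 → [1, 3, 4, 8, 13, 9, 10, 11, 6, 14, 15, 16, 5]
nums[mid]=8>4: swap nums[3],nums[4]; hi=3 → [1, 3, 4, 13, 8, 9, 10, 11, 6, 14, 15, 16, 5]
nums[mid]=13>4: swap nums[3],nums[3]; hi=2 → [1, 3, 4, 13, 8, 9, 10, 11, 6, 14, 15, 16, 5]
end: lo=2, hi=2; nums = [1, 3, 4, 13, 8, 9, 10, 11, 6, 14, 15, 16, 5]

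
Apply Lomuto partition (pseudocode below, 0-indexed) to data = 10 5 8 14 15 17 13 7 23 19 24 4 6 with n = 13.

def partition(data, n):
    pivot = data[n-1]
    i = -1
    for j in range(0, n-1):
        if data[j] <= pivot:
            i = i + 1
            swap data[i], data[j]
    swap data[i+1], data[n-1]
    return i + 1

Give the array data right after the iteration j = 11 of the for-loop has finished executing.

pivot = data[12] = 6; i = -1
j=0: data[0]=10 > 6 → no swap
j=1: data[1]=5 ≤ 6 → i=0, swap data[0],data[1] → 5 10 8 14 15 17 13 7 23 19 24 4 6
j=2: data[2]=8 > 6 → no swap
j=3: data[3]=14 > 6 → no swap
j=4: data[4]=15 > 6 → no swap
j=5: data[5]=17 > 6 → no swap
j=6: data[6]=13 > 6 → no swap
j=7: data[7]=7 > 6 → no swap
j=8: data[8]=23 > 6 → no swap
j=9: data[9]=19 > 6 → no swap
j=10: data[10]=24 > 6 → no swap
j=11: data[11]=4 ≤ 6 → i=1, swap data[1],data[11] → 5 4 8 14 15 17 13 7 23 19 24 10 6
(after j=11) data = 5 4 8 14 15 17 13 7 23 19 24 10 6

5 4 8 14 15 17 13 7 23 19 24 10 6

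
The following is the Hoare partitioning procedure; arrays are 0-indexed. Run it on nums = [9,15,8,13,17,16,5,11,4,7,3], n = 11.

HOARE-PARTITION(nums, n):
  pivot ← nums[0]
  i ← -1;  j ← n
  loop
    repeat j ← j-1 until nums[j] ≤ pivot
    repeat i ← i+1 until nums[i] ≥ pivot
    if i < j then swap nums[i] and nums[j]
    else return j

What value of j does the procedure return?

4

pivot = nums[0] = 9; i = -1, j = 11
j→10 (nums[10]=3≤9), i→0 (nums[0]=9≥9); i<j, swap → [3,15,8,13,17,16,5,11,4,7,9]
j→9 (nums[9]=7≤9), i→1 (nums[1]=15≥9); i<j, swap → [3,7,8,13,17,16,5,11,4,15,9]
j→8 (nums[8]=4≤9), i→3 (nums[3]=13≥9); i<j, swap → [3,7,8,4,17,16,5,11,13,15,9]
j→6 (nums[6]=5≤9), i→4 (nums[4]=17≥9); i<j, swap → [3,7,8,4,5,16,17,11,13,15,9]
j→4, i→5; i≥j, return j=4. nums = [3,7,8,4,5,16,17,11,13,15,9]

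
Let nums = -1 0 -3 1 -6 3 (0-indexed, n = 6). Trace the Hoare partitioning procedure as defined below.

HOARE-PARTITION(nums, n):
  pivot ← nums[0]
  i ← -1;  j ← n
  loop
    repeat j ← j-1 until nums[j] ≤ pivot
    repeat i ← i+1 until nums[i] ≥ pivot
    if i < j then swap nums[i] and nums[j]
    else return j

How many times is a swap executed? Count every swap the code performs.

2

pivot = nums[0] = -1; i = -1, j = 6
j→4 (nums[4]=-6≤-1), i→0 (nums[0]=-1≥-1); i<j, swap → -6 0 -3 1 -1 3
j→2 (nums[2]=-3≤-1), i→1 (nums[1]=0≥-1); i<j, swap → -6 -3 0 1 -1 3
j→1, i→2; i≥j, return j=1. nums = -6 -3 0 1 -1 3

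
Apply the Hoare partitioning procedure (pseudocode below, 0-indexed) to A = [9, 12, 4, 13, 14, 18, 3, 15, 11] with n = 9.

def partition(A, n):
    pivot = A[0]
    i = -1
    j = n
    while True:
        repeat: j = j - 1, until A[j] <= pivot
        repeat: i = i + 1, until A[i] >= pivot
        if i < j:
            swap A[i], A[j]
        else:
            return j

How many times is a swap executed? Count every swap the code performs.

pivot=9
j stops at 6 (3), i stops at 0 (9); swap ⇒ [3, 12, 4, 13, 14, 18, 9, 15, 11]
j stops at 2 (4), i stops at 1 (12); swap ⇒ [3, 4, 12, 13, 14, 18, 9, 15, 11]
j stops at 1, i stops at 2; i≥j ⇒ return 1. A=[3, 4, 12, 13, 14, 18, 9, 15, 11]

2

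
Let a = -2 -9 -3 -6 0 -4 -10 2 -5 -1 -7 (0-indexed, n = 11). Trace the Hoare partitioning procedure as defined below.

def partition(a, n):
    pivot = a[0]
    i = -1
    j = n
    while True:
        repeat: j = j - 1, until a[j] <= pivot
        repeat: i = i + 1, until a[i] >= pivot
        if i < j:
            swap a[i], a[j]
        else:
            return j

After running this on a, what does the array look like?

-7 -9 -3 -6 -5 -4 -10 2 0 -1 -2

pivot = a[0] = -2; i = -1, j = 11
j→10 (a[10]=-7≤-2), i→0 (a[0]=-2≥-2); i<j, swap → -7 -9 -3 -6 0 -4 -10 2 -5 -1 -2
j→8 (a[8]=-5≤-2), i→4 (a[4]=0≥-2); i<j, swap → -7 -9 -3 -6 -5 -4 -10 2 0 -1 -2
j→6, i→7; i≥j, return j=6. a = -7 -9 -3 -6 -5 -4 -10 2 0 -1 -2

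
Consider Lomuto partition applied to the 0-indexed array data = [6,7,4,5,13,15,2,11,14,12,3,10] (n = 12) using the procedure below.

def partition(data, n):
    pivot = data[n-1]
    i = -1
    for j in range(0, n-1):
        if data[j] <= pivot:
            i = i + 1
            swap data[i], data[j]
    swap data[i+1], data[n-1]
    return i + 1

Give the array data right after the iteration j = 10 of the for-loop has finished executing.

[6,7,4,5,2,3,13,11,14,12,15,10]

pivot=10, i=-1
j=0: 6≤10, i=0, swap(0,0) ⇒ [6,7,4,5,13,15,2,11,14,12,3,10]
j=1: 7≤10, i=1, swap(1,1) ⇒ [6,7,4,5,13,15,2,11,14,12,3,10]
j=2: 4≤10, i=2, swap(2,2) ⇒ [6,7,4,5,13,15,2,11,14,12,3,10]
j=3: 5≤10, i=3, swap(3,3) ⇒ [6,7,4,5,13,15,2,11,14,12,3,10]
j=4: 13>10, skip
j=5: 15>10, skip
j=6: 2≤10, i=4, swap(4,6) ⇒ [6,7,4,5,2,15,13,11,14,12,3,10]
j=7: 11>10, skip
j=8: 14>10, skip
j=9: 12>10, skip
j=10: 3≤10, i=5, swap(5,10) ⇒ [6,7,4,5,2,3,13,11,14,12,15,10]
(after j=10) data = [6,7,4,5,2,3,13,11,14,12,15,10]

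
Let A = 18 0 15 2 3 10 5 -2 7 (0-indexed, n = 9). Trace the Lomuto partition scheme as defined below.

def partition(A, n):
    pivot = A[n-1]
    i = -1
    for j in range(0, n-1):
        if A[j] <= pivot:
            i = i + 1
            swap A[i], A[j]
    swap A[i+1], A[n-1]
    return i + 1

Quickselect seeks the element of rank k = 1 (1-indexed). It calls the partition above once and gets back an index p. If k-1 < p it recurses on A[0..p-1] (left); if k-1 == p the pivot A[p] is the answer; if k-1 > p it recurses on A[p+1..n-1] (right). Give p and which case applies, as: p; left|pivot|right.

pivot=7, i=-1
j=0: 18>7, skip
j=1: 0≤7, i=0, swap(0,1) ⇒ 0 18 15 2 3 10 5 -2 7
j=2: 15>7, skip
j=3: 2≤7, i=1, swap(1,3) ⇒ 0 2 15 18 3 10 5 -2 7
j=4: 3≤7, i=2, swap(2,4) ⇒ 0 2 3 18 15 10 5 -2 7
j=5: 10>7, skip
j=6: 5≤7, i=3, swap(3,6) ⇒ 0 2 3 5 15 10 18 -2 7
j=7: -2≤7, i=4, swap(4,7) ⇒ 0 2 3 5 -2 10 18 15 7
swap(5,8) ⇒ 0 2 3 5 -2 7 18 15 10; return 5
p = 5; k-1 = 0 < 5 ⇒ left

5; left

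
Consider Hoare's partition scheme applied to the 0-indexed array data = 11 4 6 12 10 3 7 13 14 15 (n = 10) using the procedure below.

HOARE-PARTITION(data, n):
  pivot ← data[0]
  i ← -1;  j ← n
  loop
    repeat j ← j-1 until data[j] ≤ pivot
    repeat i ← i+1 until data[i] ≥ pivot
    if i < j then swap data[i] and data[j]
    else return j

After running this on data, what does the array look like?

7 4 6 3 10 12 11 13 14 15

pivot=11
j stops at 6 (7), i stops at 0 (11); swap ⇒ 7 4 6 12 10 3 11 13 14 15
j stops at 5 (3), i stops at 3 (12); swap ⇒ 7 4 6 3 10 12 11 13 14 15
j stops at 4, i stops at 5; i≥j ⇒ return 4. data=7 4 6 3 10 12 11 13 14 15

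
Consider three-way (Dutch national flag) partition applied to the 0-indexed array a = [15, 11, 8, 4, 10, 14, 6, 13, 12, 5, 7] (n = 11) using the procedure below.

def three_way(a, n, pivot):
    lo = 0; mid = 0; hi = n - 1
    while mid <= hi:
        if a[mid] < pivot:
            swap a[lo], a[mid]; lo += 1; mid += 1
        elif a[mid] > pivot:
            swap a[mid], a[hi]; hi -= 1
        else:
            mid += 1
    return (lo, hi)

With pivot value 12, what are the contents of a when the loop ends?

lo=0 mid=0 hi=10
15>12: swap(0,10), hi=9 ⇒ [7, 11, 8, 4, 10, 14, 6, 13, 12, 5, 15]
7<12: swap(0,0), lo=1 mid=1 ⇒ [7, 11, 8, 4, 10, 14, 6, 13, 12, 5, 15]
11<12: swap(1,1), lo=2 mid=2 ⇒ [7, 11, 8, 4, 10, 14, 6, 13, 12, 5, 15]
8<12: swap(2,2), lo=3 mid=3 ⇒ [7, 11, 8, 4, 10, 14, 6, 13, 12, 5, 15]
4<12: swap(3,3), lo=4 mid=4 ⇒ [7, 11, 8, 4, 10, 14, 6, 13, 12, 5, 15]
10<12: swap(4,4), lo=5 mid=5 ⇒ [7, 11, 8, 4, 10, 14, 6, 13, 12, 5, 15]
14>12: swap(5,9), hi=8 ⇒ [7, 11, 8, 4, 10, 5, 6, 13, 12, 14, 15]
5<12: swap(5,5), lo=6 mid=6 ⇒ [7, 11, 8, 4, 10, 5, 6, 13, 12, 14, 15]
6<12: swap(6,6), lo=7 mid=7 ⇒ [7, 11, 8, 4, 10, 5, 6, 13, 12, 14, 15]
13>12: swap(7,8), hi=7 ⇒ [7, 11, 8, 4, 10, 5, 6, 12, 13, 14, 15]
12=12: mid=8
done. lo=7 hi=7; a=[7, 11, 8, 4, 10, 5, 6, 12, 13, 14, 15]

[7, 11, 8, 4, 10, 5, 6, 12, 13, 14, 15]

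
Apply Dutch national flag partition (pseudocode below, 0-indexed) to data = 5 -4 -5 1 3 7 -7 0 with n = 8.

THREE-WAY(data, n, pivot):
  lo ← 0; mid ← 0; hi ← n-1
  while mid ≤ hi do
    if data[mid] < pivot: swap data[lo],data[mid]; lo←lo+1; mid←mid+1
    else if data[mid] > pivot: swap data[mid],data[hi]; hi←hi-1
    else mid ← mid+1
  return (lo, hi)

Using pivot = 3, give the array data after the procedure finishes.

0 -4 -5 1 -7 3 7 5

pivot = 3; lo=0, mid=0, hi=7
data[mid]=5>3: swap data[0],data[7]; hi=6 → 0 -4 -5 1 3 7 -7 5
data[mid]=0<3: swap data[0],data[0]; lo=1,mid=1 → 0 -4 -5 1 3 7 -7 5
data[mid]=-4<3: swap data[1],data[1]; lo=2,mid=2 → 0 -4 -5 1 3 7 -7 5
data[mid]=-5<3: swap data[2],data[2]; lo=3,mid=3 → 0 -4 -5 1 3 7 -7 5
data[mid]=1<3: swap data[3],data[3]; lo=4,mid=4 → 0 -4 -5 1 3 7 -7 5
data[mid]=3=3: mid=5
data[mid]=7>3: swap data[5],data[6]; hi=5 → 0 -4 -5 1 3 -7 7 5
data[mid]=-7<3: swap data[4],data[5]; lo=5,mid=6 → 0 -4 -5 1 -7 3 7 5
end: lo=5, hi=5; data = 0 -4 -5 1 -7 3 7 5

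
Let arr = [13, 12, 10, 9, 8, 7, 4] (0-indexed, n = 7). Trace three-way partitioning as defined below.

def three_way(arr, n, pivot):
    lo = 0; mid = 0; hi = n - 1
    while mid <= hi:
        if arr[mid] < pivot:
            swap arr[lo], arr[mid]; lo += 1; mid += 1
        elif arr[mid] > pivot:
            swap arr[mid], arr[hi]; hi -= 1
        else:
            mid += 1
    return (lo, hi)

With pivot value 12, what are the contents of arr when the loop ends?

[4, 10, 9, 8, 7, 12, 13]

lo=0 mid=0 hi=6
13>12: swap(0,6), hi=5 ⇒ [4, 12, 10, 9, 8, 7, 13]
4<12: swap(0,0), lo=1 mid=1 ⇒ [4, 12, 10, 9, 8, 7, 13]
12=12: mid=2
10<12: swap(1,2), lo=2 mid=3 ⇒ [4, 10, 12, 9, 8, 7, 13]
9<12: swap(2,3), lo=3 mid=4 ⇒ [4, 10, 9, 12, 8, 7, 13]
8<12: swap(3,4), lo=4 mid=5 ⇒ [4, 10, 9, 8, 12, 7, 13]
7<12: swap(4,5), lo=5 mid=6 ⇒ [4, 10, 9, 8, 7, 12, 13]
done. lo=5 hi=5; arr=[4, 10, 9, 8, 7, 12, 13]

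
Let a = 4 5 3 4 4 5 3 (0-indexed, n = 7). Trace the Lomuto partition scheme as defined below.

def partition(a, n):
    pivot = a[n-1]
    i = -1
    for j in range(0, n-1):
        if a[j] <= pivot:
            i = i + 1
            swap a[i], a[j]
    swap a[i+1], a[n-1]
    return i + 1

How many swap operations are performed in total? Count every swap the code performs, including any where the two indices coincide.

2

pivot=3, i=-1
j=0: 4>3, skip
j=1: 5>3, skip
j=2: 3≤3, i=0, swap(0,2) ⇒ 3 5 4 4 4 5 3
j=3: 4>3, skip
j=4: 4>3, skip
j=5: 5>3, skip
swap(1,6) ⇒ 3 3 4 4 4 5 5; return 1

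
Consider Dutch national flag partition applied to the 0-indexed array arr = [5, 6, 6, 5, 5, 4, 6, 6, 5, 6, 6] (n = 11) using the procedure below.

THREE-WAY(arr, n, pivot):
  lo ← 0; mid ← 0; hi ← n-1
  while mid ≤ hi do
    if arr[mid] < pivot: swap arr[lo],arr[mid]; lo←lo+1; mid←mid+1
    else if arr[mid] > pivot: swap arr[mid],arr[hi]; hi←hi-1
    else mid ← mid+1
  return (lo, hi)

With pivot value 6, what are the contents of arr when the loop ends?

lo=0 mid=0 hi=10
5<6: swap(0,0), lo=1 mid=1 ⇒ [5, 6, 6, 5, 5, 4, 6, 6, 5, 6, 6]
6=6: mid=2
6=6: mid=3
5<6: swap(1,3), lo=2 mid=4 ⇒ [5, 5, 6, 6, 5, 4, 6, 6, 5, 6, 6]
5<6: swap(2,4), lo=3 mid=5 ⇒ [5, 5, 5, 6, 6, 4, 6, 6, 5, 6, 6]
4<6: swap(3,5), lo=4 mid=6 ⇒ [5, 5, 5, 4, 6, 6, 6, 6, 5, 6, 6]
6=6: mid=7
6=6: mid=8
5<6: swap(4,8), lo=5 mid=9 ⇒ [5, 5, 5, 4, 5, 6, 6, 6, 6, 6, 6]
6=6: mid=10
6=6: mid=11
done. lo=5 hi=10; arr=[5, 5, 5, 4, 5, 6, 6, 6, 6, 6, 6]

[5, 5, 5, 4, 5, 6, 6, 6, 6, 6, 6]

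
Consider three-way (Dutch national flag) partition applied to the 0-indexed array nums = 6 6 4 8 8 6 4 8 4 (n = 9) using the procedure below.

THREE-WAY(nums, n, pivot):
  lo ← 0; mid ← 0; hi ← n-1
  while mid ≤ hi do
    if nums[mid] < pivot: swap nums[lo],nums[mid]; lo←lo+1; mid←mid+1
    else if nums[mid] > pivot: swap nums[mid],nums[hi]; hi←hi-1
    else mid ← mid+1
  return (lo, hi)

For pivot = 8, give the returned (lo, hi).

(6, 8)

lo=0 mid=0 hi=8
6<8: swap(0,0), lo=1 mid=1 ⇒ 6 6 4 8 8 6 4 8 4
6<8: swap(1,1), lo=2 mid=2 ⇒ 6 6 4 8 8 6 4 8 4
4<8: swap(2,2), lo=3 mid=3 ⇒ 6 6 4 8 8 6 4 8 4
8=8: mid=4
8=8: mid=5
6<8: swap(3,5), lo=4 mid=6 ⇒ 6 6 4 6 8 8 4 8 4
4<8: swap(4,6), lo=5 mid=7 ⇒ 6 6 4 6 4 8 8 8 4
8=8: mid=8
4<8: swap(5,8), lo=6 mid=9 ⇒ 6 6 4 6 4 4 8 8 8
done. lo=6 hi=8; nums=6 6 4 6 4 4 8 8 8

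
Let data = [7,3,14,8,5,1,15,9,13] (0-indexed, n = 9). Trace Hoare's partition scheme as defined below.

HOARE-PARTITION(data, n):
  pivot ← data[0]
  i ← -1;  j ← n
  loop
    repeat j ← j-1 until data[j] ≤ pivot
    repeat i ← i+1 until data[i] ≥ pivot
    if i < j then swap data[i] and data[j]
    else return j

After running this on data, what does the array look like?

pivot = data[0] = 7; i = -1, j = 9
j→5 (data[5]=1≤7), i→0 (data[0]=7≥7); i<j, swap → [1,3,14,8,5,7,15,9,13]
j→4 (data[4]=5≤7), i→2 (data[2]=14≥7); i<j, swap → [1,3,5,8,14,7,15,9,13]
j→2, i→3; i≥j, return j=2. data = [1,3,5,8,14,7,15,9,13]

[1,3,5,8,14,7,15,9,13]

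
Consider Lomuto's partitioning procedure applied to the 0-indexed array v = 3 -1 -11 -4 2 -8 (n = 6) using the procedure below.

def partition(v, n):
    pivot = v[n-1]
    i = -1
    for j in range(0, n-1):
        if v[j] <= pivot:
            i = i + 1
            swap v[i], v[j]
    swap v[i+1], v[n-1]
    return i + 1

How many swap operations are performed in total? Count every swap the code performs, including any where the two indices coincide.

2

pivot = v[5] = -8; i = -1
j=0: v[0]=3 > -8 → no swap
j=1: v[1]=-1 > -8 → no swap
j=2: v[2]=-11 ≤ -8 → i=0, swap v[0],v[2] → -11 -1 3 -4 2 -8
j=3: v[3]=-4 > -8 → no swap
j=4: v[4]=2 > -8 → no swap
final swap v[1],v[5] → -11 -8 3 -4 2 -1; return 1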